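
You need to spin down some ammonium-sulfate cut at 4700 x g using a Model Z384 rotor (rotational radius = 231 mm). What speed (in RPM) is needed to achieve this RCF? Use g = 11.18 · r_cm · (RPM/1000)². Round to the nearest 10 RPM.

r = 231 mm = 23.1 cm
RCF = 11.18 × r × (N/1000)²
4,700 = 11.18 × 23.1 × (N/1000)²
(N/1000)² = 4,700 / 258.258 = 18.19886
N = 1000 × √18.19886 ≈ 4,266.0

N ≈ 4270 RPM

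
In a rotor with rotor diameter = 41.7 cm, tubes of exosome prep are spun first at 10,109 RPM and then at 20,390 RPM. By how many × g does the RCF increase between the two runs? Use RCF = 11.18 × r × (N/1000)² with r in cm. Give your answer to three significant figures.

≈ 73100 × g

r = 41.7 / 2 = 20.85 cm
RCF₁ = 11.18 × 20.85 × (10.109)² = 11.18 × 20.85 × 102.191881 ≈ 23,821.2 × g
RCF₂ = 11.18 × 20.85 × (20.39)² = 11.18 × 20.85 × 415.7521 ≈ 96,913.1 × g
Increase = 96,913.1 − 23,821.2 = 73,091.9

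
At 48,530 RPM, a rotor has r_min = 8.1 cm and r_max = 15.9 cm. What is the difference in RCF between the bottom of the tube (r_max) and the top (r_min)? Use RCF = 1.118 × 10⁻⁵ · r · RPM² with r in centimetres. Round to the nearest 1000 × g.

ΔRCF = 1.118 × 10⁻⁵ × (r_max − r_min) × N² = 1.118 × 10⁻⁵ × 7.8 × 2,355,160,900 ≈ 205,379.5

ΔRCF ≈ 205000 x g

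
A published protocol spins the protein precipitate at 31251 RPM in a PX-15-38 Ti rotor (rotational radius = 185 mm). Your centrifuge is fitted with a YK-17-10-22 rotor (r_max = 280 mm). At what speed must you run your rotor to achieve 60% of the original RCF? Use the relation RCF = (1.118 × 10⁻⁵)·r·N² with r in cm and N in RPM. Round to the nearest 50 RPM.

19700 RPM

Original rotor: r = 185 mm = 18.5 cm
RCF_original = 1.118 × 10⁻⁵ × 18.5 × (31251)² = 1.118 × 10⁻⁵ × 18.5 × 976,625,001 ≈ 201,995.3 × g
Target RCF = 0.6 × 201,995.3 ≈ 121,197.2 × g
Your rotor: r = 280 mm = 28.0 cm
121,197.2 = 1.118 × 10⁻⁵ × 28 × N²
N² = 121,197.2 / (31.304 × 10⁻⁵) = 387,162,024
N ≈ √387,162,024 ≈ 19,676.4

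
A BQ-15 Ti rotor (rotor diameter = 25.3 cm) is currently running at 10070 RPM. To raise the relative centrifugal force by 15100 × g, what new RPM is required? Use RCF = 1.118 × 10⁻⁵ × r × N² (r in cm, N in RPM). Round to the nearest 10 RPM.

N₂ ≈ 14430 RPM

r = 25.3 / 2 = 12.65 cm
Current RCF = 1.118 × 10⁻⁵ × 12.65 × (10070)² = 1.118 × 10⁻⁵ × 12.65 × 101,404,900 ≈ 14,341.4 × g
Target RCF = 14,341.4 + 15,100 = 29,441.4 × g
N² = 29,441.4 / (14.1427 × 10⁻⁵) = 208,173,828
N ≈ √208,173,828 ≈ 14,428.2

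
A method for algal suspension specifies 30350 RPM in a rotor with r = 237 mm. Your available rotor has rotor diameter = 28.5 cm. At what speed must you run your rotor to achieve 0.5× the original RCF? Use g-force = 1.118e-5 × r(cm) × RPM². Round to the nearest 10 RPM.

≈ 27680 RPM

Original rotor: r = 237 mm = 23.7 cm
RCF_original = 1.118 × 10⁻⁵ × 23.7 × (30350)² = 1.118 × 10⁻⁵ × 23.7 × 921,122,500 ≈ 244,066.1 × g
Target RCF = 0.5 × 244,066.1 ≈ 122,033.1 × g
Your rotor: r = 28.5 / 2 = 14.25 cm
122,033.1 = 1.118 × 10⁻⁵ × 14.25 × N²
N² = 122,033.1 / (15.9315 × 10⁻⁵) = 765,986,254
N ≈ √765,986,254 ≈ 27,676.5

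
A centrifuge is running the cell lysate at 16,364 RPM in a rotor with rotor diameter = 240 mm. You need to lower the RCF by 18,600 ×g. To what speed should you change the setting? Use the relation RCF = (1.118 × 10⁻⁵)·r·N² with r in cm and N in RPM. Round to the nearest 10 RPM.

r = 240 mm / 2 = 120 mm = 12 cm
Current RCF = 1.118 × 10⁻⁵ × 12 × (16364)² = 1.118 × 10⁻⁵ × 12 × 267,780,496 ≈ 35,925.4 × g
Target RCF = 35,925.4 − 18,600 = 17,325.4 × g
N² = 17,325.4 / (13.416 × 10⁻⁵) = 129,139,833
N ≈ √129,139,833 ≈ 11,364.0

≈ 11360 RPM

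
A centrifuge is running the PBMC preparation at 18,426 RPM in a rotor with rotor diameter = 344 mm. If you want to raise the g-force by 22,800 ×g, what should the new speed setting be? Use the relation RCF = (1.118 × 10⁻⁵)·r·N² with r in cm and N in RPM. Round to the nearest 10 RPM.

r = 344 mm / 2 = 172 mm = 17.2 cm
Current RCF = 1.118 × 10⁻⁵ × 17.2 × (18426)² = 1.118 × 10⁻⁵ × 17.2 × 339,517,476 ≈ 65,287.9 × g
Target RCF = 65,287.9 + 22,800 = 88,087.9 × g
N² = 88,087.9 / (19.2296 × 10⁻⁵) = 458,084,932
N ≈ √458,084,932 ≈ 21,402.9

N₂ ≈ 21400 RPM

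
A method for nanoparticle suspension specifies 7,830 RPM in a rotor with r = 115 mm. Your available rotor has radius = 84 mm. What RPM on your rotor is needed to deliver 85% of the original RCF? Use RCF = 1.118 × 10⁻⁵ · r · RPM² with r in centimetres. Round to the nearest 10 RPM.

8450 RPM

Original rotor: r = 115 mm = 11.5 cm
RCF_original = 1.118 × 10⁻⁵ × 11.5 × (7830)² = 1.118 × 10⁻⁵ × 11.5 × 61,308,900 ≈ 7,882.5 × g
Target RCF = 0.85 × 7,882.5 ≈ 6,700.1 × g
Your rotor: r = 84 mm = 8.4 cm
6,700.1 = 1.118 × 10⁻⁵ × 8.4 × N²
N² = 6,700.1 / (9.3912 × 10⁻⁵) = 71,344,450
N ≈ √71,344,450 ≈ 8,446.6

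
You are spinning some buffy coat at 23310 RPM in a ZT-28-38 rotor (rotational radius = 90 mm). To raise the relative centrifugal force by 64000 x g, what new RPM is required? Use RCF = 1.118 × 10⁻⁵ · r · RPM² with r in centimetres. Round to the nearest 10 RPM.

34340 RPM

r = 90 mm = 9.0 cm
Current RCF = 1.118 × 10⁻⁵ × 9 × (23310)² = 1.118 × 10⁻⁵ × 9 × 543,356,100 ≈ 54,672.5 × g
Target RCF = 54,672.5 + 64,000 = 118,672.5 × g
N² = 118,672.5 / (10.062 × 10⁻⁵) = 1,179,412,642
N ≈ √1,179,412,642 ≈ 34,342.6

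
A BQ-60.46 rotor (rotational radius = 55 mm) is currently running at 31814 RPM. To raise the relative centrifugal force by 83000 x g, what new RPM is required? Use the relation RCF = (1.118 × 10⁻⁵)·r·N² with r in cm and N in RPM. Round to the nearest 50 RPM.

r = 55 mm = 5.5 cm
Current RCF = 1.118 × 10⁻⁵ × 5.5 × (31814)² = 1.118 × 10⁻⁵ × 5.5 × 1,012,130,596 ≈ 62,235.9 × g
Target RCF = 62,235.9 + 83,000 = 145,235.9 × g
N² = 145,235.9 / (6.149 × 10⁻⁵) = 2,361,943,405
N ≈ √2,361,943,405 ≈ 48,599.8

≈ 48600 RPM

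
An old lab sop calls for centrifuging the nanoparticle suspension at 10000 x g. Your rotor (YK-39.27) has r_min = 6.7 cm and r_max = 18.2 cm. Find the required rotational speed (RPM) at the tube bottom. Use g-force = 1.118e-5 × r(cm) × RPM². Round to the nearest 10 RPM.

Use r_max = 18.2 cm.
10,000 = 1.118 × 10⁻⁵ × 18.2 × N²
N² = 10,000 / (20.3476 × 10⁻⁵) = 49,145,845
N ≈ √49,145,845 ≈ 7,010.4

7010 RPM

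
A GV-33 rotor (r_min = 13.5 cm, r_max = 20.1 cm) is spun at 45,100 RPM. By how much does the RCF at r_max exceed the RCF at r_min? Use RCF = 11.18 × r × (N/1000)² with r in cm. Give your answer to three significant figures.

RCF_max = 11.18 × 20.1 × (45.1)² = 11.18 × 20.1 × 2,034.01 ≈ 457,078.7 × g
RCF_min = 11.18 × 13.5 × (45.1)² = 11.18 × 13.5 × 2,034.01 ≈ 306,993.1 × g
ΔRCF = 457,078.7 − 306,993.1 = 150,085.6

≈ 150000 x g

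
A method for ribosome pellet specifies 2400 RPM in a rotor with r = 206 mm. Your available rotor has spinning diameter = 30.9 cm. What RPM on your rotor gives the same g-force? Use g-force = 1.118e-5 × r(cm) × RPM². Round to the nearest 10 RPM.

2770 RPM

Original rotor: r = 206 mm = 20.6 cm
RCF_original = 1.118 × 10⁻⁵ × 20.6 × (2400)² = 1.118 × 10⁻⁵ × 20.6 × 5,760,000 ≈ 1,326.6 × g
Your rotor: r = 30.9 / 2 = 15.45 cm
1,326.6 = 1.118 × 10⁻⁵ × 15.45 × N²
N² = 1,326.6 / (17.2731 × 10⁻⁵) = 7,680,150
N ≈ √7,680,150 ≈ 2,771.3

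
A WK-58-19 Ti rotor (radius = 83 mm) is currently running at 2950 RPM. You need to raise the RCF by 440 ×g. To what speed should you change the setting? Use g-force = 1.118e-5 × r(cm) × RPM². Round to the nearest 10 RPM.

3670 RPM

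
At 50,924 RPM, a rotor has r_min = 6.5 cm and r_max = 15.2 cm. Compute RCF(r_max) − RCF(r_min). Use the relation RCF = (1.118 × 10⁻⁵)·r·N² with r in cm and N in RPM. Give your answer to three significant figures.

RCF_max = 1.118 × 10⁻⁵ × 15.2 × (50924)² = 1.118 × 10⁻⁵ × 15.2 × 2,593,253,776 ≈ 440,687.2 × g
RCF_min = 1.118 × 10⁻⁵ × 6.5 × (50924)² = 1.118 × 10⁻⁵ × 6.5 × 2,593,253,776 ≈ 188,451.8 × g
ΔRCF = 440,687.2 − 188,451.8 = 252,235.4

≈ 252000 × g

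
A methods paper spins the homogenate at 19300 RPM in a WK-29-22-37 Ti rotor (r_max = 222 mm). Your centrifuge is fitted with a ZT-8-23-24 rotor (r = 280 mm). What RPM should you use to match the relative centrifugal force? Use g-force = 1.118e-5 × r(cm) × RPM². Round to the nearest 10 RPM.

17190 RPM

Original rotor: r = 222 mm = 22.2 cm
RCF = 1.118 × 10⁻⁵ × r × N²
RCF_original = 1.118 × 10⁻⁵ × 22.2 × (19300)² = 1.118 × 10⁻⁵ × 22.2 × 372,490,000 ≈ 92,450.5 × g
Your rotor: r = 280 mm = 28.0 cm
92,450.5 = 1.118 × 10⁻⁵ × 28 × N²
N² = 92,450.5 / (31.304 × 10⁻⁵) = 295,331,268
N ≈ √295,331,268 ≈ 17,185.2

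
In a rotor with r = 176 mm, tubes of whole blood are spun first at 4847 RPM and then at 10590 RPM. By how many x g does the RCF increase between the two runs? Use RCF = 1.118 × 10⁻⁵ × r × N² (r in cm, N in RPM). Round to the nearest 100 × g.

17400 x g

r = 176 mm = 17.6 cm
RCF₁ = 1.118 × 10⁻⁵ × 17.6 × (4847)² = 1.118 × 10⁻⁵ × 17.6 × 23,493,409 ≈ 4,622.8 × g
RCF₂ = 1.118 × 10⁻⁵ × 17.6 × (10590)² = 1.118 × 10⁻⁵ × 17.6 × 112,148,100 ≈ 22,067.2 × g
Increase = 22,067.2 − 4,622.8 = 17,444.4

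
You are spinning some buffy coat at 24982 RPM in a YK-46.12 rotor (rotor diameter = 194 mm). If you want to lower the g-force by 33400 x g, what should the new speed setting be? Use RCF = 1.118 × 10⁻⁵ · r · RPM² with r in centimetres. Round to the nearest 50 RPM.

r = 194 mm / 2 = 97 mm = 9.7 cm
Current RCF = 1.118 × 10⁻⁵ × 9.7 × (24982)² = 1.118 × 10⁻⁵ × 9.7 × 624,100,324 ≈ 67,681.2 × g
Target RCF = 67,681.2 − 33,400 = 34,281.2 × g
N² = 34,281.2 / (10.8446 × 10⁻⁵) = 316,113,089
N ≈ √316,113,089 ≈ 17,779.6

N₂ ≈ 17800 RPM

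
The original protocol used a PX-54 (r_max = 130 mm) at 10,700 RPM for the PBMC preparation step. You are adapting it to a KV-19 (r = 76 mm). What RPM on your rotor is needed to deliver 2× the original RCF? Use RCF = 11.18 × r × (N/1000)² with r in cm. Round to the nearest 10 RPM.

≈ 19790 RPM

Original rotor: r = 130 mm = 13.0 cm
RCF = 11.18 × r × (N/1000)²
RCF_original = 11.18 × 13 × (10.7)² = 11.18 × 13 × 114.49 ≈ 16,640 × g
Target RCF = 2 × 16,640 ≈ 33,280 × g
Your rotor: r = 76 mm = 7.6 cm
33,280 = 11.18 × 7.6 × (N/1000)²
(N/1000)² = 33,280 / 84.968 = 391.6769
N = 1000 × √391.6769 ≈ 19,790.8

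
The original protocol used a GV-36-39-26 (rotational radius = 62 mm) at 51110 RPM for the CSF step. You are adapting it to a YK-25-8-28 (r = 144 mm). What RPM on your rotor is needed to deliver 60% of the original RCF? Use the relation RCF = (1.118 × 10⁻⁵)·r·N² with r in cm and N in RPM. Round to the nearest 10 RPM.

≈ 25980 RPM

Original rotor: r = 62 mm = 6.2 cm
RCF = 1.118 × 10⁻⁵ × r × N²
RCF_original = 1.118 × 10⁻⁵ × 6.2 × (51110)² = 1.118 × 10⁻⁵ × 6.2 × 2,612,232,100 ≈ 181,069.5 × g
Target RCF = 0.6 × 181,069.5 ≈ 108,641.7 × g
Your rotor: r = 144 mm = 14.4 cm
108,641.7 = 1.118 × 10⁻⁵ × 14.4 × N²
N² = 108,641.7 / (16.0992 × 10⁻⁵) = 674,826,699
N ≈ √674,826,699 ≈ 25,977.4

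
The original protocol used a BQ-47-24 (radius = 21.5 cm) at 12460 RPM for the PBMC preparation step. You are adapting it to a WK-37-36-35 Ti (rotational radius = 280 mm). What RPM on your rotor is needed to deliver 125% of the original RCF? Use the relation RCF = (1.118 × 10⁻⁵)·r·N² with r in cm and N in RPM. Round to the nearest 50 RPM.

12200 RPM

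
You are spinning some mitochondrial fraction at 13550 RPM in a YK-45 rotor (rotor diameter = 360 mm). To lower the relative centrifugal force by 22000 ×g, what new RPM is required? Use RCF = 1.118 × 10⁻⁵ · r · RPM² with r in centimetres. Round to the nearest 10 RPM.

r = 360 mm / 2 = 180 mm = 18 cm
Current RCF = 1.118 × 10⁻⁵ × 18 × (13550)² = 1.118 × 10⁻⁵ × 18 × 183,602,500 ≈ 36,948.2 × g
Target RCF = 36,948.2 − 22,000 = 14,948.2 × g
N² = 14,948.2 / (20.124 × 10⁻⁵) = 74,280,461
N ≈ √74,280,461 ≈ 8,618.6

8620 RPM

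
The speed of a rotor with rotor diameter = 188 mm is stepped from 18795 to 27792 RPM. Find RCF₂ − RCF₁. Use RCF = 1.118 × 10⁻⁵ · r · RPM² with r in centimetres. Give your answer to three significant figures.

r = 188 mm / 2 = 94 mm = 9.4 cm
RCF₁ = 1.118 × 10⁻⁵ × 9.4 × (18795)² = 1.118 × 10⁻⁵ × 9.4 × 353,252,025 ≈ 37,124 × g
RCF₂ = 1.118 × 10⁻⁵ × 9.4 × (27792)² = 1.118 × 10⁻⁵ × 9.4 × 772,395,264 ≈ 81,172.6 × g
Increase = 81,172.6 − 37,124 = 44,048.6

44000 g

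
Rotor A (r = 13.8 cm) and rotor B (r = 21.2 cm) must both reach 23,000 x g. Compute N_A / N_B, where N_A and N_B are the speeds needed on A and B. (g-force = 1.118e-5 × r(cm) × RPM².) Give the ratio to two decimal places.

At fixed RCF, N ∝ 1/√r, so N_A/N_B = √(r_B/r_A) = √(21.2/13.8) = √1.536232 = 1.2394.

1.24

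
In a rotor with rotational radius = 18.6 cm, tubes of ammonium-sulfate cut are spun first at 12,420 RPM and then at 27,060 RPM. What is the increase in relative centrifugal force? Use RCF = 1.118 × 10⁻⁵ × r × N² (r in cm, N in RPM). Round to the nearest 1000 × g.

120000 ×g

RCF₁ = 1.118 × 10⁻⁵ × 18.6 × (12420)² = 1.118 × 10⁻⁵ × 18.6 × 154,256,400 ≈ 32,077.3 × g
RCF₂ = 1.118 × 10⁻⁵ × 18.6 × (27060)² = 1.118 × 10⁻⁵ × 18.6 × 732,243,600 ≈ 152,268.6 × g
Increase = 152,268.6 − 32,077.3 = 120,191.3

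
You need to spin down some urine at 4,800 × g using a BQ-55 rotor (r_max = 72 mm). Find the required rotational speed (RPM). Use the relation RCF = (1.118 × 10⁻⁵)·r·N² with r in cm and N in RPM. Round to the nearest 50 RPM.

r = 72 mm = 7.2 cm
RCF = 1.118 × 10⁻⁵ × r × N²
4,800 = 1.118 × 10⁻⁵ × 7.2 × N²
N² = 4,800 / (8.0496 × 10⁻⁵) = 59,630,292
N ≈ √59,630,292 ≈ 7,722.1

≈ 7700 RPM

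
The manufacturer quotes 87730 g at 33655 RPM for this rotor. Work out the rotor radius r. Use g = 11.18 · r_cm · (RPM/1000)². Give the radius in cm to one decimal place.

r ≈ 6.9 cm

87730 = 11.18 × r × (33.655)²
r = 87730 / (11.18 × 1132.659025) = 87730 / 12663.13 ≈ 6.928 cm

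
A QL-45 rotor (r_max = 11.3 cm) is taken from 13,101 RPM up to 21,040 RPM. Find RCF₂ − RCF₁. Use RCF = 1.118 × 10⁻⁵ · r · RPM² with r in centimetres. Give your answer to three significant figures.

RCF₁ = 1.118 × 10⁻⁵ × 11.3 × (13101)² = 1.118 × 10⁻⁵ × 11.3 × 171,636,201 ≈ 21,683.5 × g
RCF₂ = 1.118 × 10⁻⁵ × 11.3 × (21040)² = 1.118 × 10⁻⁵ × 11.3 × 442,681,600 ≈ 55,925.7 × g
Increase = 55,925.7 − 21,683.5 = 34,242.2

34200 × g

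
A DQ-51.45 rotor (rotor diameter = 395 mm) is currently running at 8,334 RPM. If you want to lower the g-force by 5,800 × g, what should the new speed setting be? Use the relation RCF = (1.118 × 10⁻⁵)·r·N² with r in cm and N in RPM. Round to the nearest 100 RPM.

N₂ ≈ 6600 RPM

r = 395 mm / 2 = 197.5 mm = 19.75 cm
Current RCF = 1.118 × 10⁻⁵ × 19.75 × (8334)² = 1.118 × 10⁻⁵ × 19.75 × 69,455,556 ≈ 15,336.1 × g
Target RCF = 15,336.1 − 5,800 = 9,536.1 × g
N² = 9,536.1 / (22.0805 × 10⁻⁵) = 43,187,881
N ≈ √43,187,881 ≈ 6,571.7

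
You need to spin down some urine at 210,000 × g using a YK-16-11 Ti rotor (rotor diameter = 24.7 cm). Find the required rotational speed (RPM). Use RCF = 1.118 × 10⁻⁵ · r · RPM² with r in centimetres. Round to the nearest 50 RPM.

r = 24.7 / 2 = 12.35 cm
RCF = 1.118 × 10⁻⁵ × r × N²
210,000 = 1.118 × 10⁻⁵ × 12.35 × N²
N² = 210,000 / (13.8073 × 10⁻⁵) = 1,520,934,578
N ≈ √1,520,934,578 ≈ 38,999.2

39000 RPM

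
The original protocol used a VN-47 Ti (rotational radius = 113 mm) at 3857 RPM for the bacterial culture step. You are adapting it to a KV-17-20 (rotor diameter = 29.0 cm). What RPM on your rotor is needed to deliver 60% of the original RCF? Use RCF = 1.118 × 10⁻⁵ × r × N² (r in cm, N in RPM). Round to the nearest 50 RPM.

≈ 2650 RPM

Original rotor: r = 113 mm = 11.3 cm
RCF_original = 1.118 × 10⁻⁵ × 11.3 × (3857)² = 1.118 × 10⁻⁵ × 11.3 × 14,876,449 ≈ 1,879.4 × g
Target RCF = 0.6 × 1,879.4 ≈ 1,127.6 × g
Your rotor: r = 29.0 / 2 = 14.5 cm
1,127.6 = 1.118 × 10⁻⁵ × 14.5 × N²
N² = 1,127.6 / (16.211 × 10⁻⁵) = 6,955,771
N ≈ √6,955,771 ≈ 2,637.4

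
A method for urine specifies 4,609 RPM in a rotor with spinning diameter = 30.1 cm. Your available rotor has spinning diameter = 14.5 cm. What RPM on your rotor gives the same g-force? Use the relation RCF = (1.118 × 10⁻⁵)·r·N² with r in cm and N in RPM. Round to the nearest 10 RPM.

≈ 6640 RPM

Original rotor: r = 30.1 / 2 = 15.05 cm
RCF = 1.118 × 10⁻⁵ × r × N²
RCF_original = 1.118 × 10⁻⁵ × 15.05 × (4609)² = 1.118 × 10⁻⁵ × 15.05 × 21,242,881 ≈ 3,574.3 × g
Your rotor: r = 14.5 / 2 = 7.25 cm
3,574.3 = 1.118 × 10⁻⁵ × 7.25 × N²
N² = 3,574.3 / (8.1055 × 10⁻⁵) = 44,097,218
N ≈ √44,097,218 ≈ 6,640.6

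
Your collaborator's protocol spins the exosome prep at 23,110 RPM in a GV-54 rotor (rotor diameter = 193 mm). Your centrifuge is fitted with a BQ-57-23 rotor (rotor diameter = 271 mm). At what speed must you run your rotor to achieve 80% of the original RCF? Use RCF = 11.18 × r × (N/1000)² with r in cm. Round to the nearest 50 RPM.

Original rotor: r = 193 mm / 2 = 96.5 mm = 9.65 cm
RCF_original = 11.18 × 9.65 × (23.11)² = 11.18 × 9.65 × 534.0721 ≈ 57,619.4 × g
Target RCF = 0.8 × 57,619.4 ≈ 46,095.5 × g
Your rotor: r = 271 mm / 2 = 135.5 mm = 13.55 cm
46,095.5 = 11.18 × 13.55 × (N/1000)²
(N/1000)² = 46,095.5 / 151.489 = 304.2828
N = 1000 × √304.2828 ≈ 17,443.7

≈ 17450 RPM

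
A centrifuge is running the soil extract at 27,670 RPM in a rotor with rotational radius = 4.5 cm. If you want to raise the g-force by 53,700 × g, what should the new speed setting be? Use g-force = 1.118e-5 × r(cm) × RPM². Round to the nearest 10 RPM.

≈ 42810 RPM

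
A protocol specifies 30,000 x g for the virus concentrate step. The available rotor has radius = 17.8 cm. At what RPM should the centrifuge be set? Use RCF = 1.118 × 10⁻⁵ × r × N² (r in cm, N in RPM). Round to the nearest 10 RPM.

RCF = 1.118 × 10⁻⁵ × r × N²
30,000 = 1.118 × 10⁻⁵ × 17.8 × N²
N² = 30,000 / (19.9004 × 10⁻⁵) = 150,750,739
N ≈ √150,750,739 ≈ 12,278.1

≈ 12280 RPM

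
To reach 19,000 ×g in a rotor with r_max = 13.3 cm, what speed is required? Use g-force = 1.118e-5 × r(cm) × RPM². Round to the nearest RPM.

19,000 = 1.118 × 10⁻⁵ × 13.3 × N²
N² = 19,000 / (14.8694 × 10⁻⁵) = 127,779,198
N ≈ √127,779,198 ≈ 11,303.9

11304 RPM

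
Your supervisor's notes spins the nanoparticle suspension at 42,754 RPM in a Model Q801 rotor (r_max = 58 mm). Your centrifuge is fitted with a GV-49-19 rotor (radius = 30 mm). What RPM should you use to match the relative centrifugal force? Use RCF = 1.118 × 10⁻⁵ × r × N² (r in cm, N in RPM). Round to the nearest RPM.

Original rotor: r = 58 mm = 5.8 cm
RCF_original = 1.118 × 10⁻⁵ × 5.8 × (42754)² = 1.118 × 10⁻⁵ × 5.8 × 1,827,904,516 ≈ 118,528.6 × g
Your rotor: r = 30 mm = 3.0 cm
118,528.6 = 1.118 × 10⁻⁵ × 3 × N²
N² = 118,528.6 / (3.354 × 10⁻⁵) = 3,533,947,525
N ≈ √3,533,947,525 ≈ 59,447.0

≈ 59447 RPM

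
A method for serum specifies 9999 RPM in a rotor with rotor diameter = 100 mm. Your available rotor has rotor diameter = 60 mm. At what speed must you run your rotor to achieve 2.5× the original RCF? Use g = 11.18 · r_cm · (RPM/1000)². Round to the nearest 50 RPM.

≈ 20400 RPM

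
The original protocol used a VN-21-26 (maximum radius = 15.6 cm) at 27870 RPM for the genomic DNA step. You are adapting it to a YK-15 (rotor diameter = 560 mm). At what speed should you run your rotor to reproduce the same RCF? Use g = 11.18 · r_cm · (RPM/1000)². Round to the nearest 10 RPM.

20800 RPM

RCF = 11.18 × r × (N/1000)²
RCF_original = 11.18 × 15.6 × (27.87)² = 11.18 × 15.6 × 776.7369 ≈ 135,469.1 × g
Your rotor: r = 560 mm / 2 = 280 mm = 28 cm
135,469.1 = 11.18 × 28 × (N/1000)²
(N/1000)² = 135,469.1 / 313.04 = 432.7533
N = 1000 × √432.7533 ≈ 20,802.7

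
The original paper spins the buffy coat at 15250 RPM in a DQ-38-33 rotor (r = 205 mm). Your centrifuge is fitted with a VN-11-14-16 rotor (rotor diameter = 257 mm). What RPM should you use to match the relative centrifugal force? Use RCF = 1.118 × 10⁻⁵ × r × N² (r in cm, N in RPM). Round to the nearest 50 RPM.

Original rotor: r = 205 mm = 20.5 cm
RCF_original = 1.118 × 10⁻⁵ × 20.5 × (15250)² = 1.118 × 10⁻⁵ × 20.5 × 232,562,500 ≈ 53,301 × g
Your rotor: r = 257 mm / 2 = 128.5 mm = 12.85 cm
53,301 = 1.118 × 10⁻⁵ × 12.85 × N²
N² = 53,301 / (14.3663 × 10⁻⁵) = 371,014,109
N ≈ √371,014,109 ≈ 19,261.7

19250 RPM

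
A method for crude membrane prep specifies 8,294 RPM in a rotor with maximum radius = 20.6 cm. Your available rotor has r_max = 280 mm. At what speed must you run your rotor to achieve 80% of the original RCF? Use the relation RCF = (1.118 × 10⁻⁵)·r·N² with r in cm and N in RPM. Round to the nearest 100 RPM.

6400 RPM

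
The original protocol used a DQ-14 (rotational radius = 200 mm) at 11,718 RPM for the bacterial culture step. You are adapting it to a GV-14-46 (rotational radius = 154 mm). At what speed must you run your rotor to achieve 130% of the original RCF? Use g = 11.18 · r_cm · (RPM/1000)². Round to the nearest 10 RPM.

Original rotor: r = 200 mm = 20.0 cm
RCF_original = 11.18 × 20 × (11.718)² = 11.18 × 20 × 137.311524 ≈ 30,702.9 × g
Target RCF = 1.3 × 30,702.9 ≈ 39,913.8 × g
Your rotor: r = 154 mm = 15.4 cm
39,913.8 = 11.18 × 15.4 × (N/1000)²
(N/1000)² = 39,913.8 / 172.172 = 231.8252
N = 1000 × √231.8252 ≈ 15,225.8

15230 RPM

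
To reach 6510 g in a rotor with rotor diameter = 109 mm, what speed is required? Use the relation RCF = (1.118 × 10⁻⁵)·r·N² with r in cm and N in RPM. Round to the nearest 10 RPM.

10340 RPM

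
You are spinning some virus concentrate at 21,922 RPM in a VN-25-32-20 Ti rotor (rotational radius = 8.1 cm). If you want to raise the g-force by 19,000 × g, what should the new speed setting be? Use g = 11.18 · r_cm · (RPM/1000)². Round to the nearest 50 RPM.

26300 RPM

Current RCF = 11.18 × 8.1 × (21.922)² = 11.18 × 8.1 × 480.574084 ≈ 43,519.8 × g
Target RCF = 43,519.8 + 19,000 = 62,519.8 × g
(N/1000)² = 62,519.8 / 90.558 = 690.3841
N = 1000 × √690.3841 ≈ 26,275.2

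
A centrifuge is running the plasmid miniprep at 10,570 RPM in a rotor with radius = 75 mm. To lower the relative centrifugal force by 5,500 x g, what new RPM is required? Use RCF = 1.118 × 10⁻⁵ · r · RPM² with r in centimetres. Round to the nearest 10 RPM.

r = 75 mm = 7.5 cm
Current RCF = 1.118 × 10⁻⁵ × 7.5 × (10570)² = 1.118 × 10⁻⁵ × 7.5 × 111,724,900 ≈ 9,368.1 × g
Target RCF = 9,368.1 − 5,500 = 3,868.1 × g
N² = 3,868.1 / (8.385 × 10⁻⁵) = 46,131,187
N ≈ √46,131,187 ≈ 6,792.0

≈ 6790 RPM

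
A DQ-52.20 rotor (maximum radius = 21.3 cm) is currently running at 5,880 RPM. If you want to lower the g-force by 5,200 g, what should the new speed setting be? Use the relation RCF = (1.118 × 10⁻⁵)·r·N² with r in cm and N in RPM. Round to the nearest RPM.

Current RCF = 1.118 × 10⁻⁵ × 21.3 × (5880)² = 1.118 × 10⁻⁵ × 21.3 × 34,574,400 ≈ 8,233.3 × g
Target RCF = 8,233.3 − 5,200 = 3,033.3 × g
N² = 3,033.3 / (23.8134 × 10⁻⁵) = 12,737,786
N ≈ √12,737,786 ≈ 3,569.0

3569 RPM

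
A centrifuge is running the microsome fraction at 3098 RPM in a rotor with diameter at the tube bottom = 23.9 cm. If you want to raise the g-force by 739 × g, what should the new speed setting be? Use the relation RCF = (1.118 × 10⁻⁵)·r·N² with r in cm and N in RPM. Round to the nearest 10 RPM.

N₂ ≈ 3890 RPM

r = 23.9 / 2 = 11.95 cm
Current RCF = 1.118 × 10⁻⁵ × 11.95 × (3098)² = 1.118 × 10⁻⁵ × 11.95 × 9,597,604 ≈ 1,282.2 × g
Target RCF = 1,282.2 + 739 = 2,021.2 × g
N² = 2,021.2 / (13.3601 × 10⁻⁵) = 15,128,629
N ≈ √15,128,629 ≈ 3,889.6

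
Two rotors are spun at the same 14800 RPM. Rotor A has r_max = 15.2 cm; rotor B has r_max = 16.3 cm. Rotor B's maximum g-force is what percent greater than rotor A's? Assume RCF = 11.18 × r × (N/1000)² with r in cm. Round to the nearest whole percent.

At equal RPM, RCF scales linearly with r: ratio = 16.3 / 15.2 = 1.0724.
So rotor B delivers 7.2% more g-force.

7%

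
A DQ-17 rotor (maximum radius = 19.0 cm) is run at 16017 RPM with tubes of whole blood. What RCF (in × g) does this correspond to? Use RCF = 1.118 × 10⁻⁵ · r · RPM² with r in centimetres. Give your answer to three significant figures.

54500 × g

RCF = 1.118 × 10⁻⁵ × r × N²
RCF = 1.118 × 10⁻⁵ × 19 × (16017)² = 1.118 × 10⁻⁵ × 19 × 256,544,289 ≈ 54,495.1 × g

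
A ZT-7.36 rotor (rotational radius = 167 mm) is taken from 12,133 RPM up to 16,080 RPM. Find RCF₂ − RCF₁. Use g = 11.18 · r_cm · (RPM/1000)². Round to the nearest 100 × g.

r = 167 mm = 16.7 cm
RCF₁ = 11.18 × 16.7 × (12.133)² = 11.18 × 16.7 × 147.209689 ≈ 27,484.9 × g
RCF₂ = 11.18 × 16.7 × (16.08)² = 11.18 × 16.7 × 258.5664 ≈ 48,275.9 × g
Increase = 48,275.9 − 27,484.9 = 20,791

20800 ×g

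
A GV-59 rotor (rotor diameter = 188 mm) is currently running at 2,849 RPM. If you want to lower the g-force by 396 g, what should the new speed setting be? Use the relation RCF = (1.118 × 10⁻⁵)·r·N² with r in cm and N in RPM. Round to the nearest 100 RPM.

r = 188 mm / 2 = 94 mm = 9.4 cm
Current RCF = 1.118 × 10⁻⁵ × 9.4 × (2849)² = 1.118 × 10⁻⁵ × 9.4 × 8,116,801 ≈ 853 × g
Target RCF = 853 − 396 = 457 × g
N² = 457 / (10.5092 × 10⁻⁵) = 4,348,571
N ≈ √4,348,571 ≈ 2,085.3

2100 RPM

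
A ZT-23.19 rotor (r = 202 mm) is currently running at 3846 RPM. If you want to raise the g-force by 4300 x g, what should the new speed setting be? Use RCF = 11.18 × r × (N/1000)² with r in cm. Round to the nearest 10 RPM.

r = 202 mm = 20.2 cm
Current RCF = 11.18 × 20.2 × (3.846)² = 11.18 × 20.2 × 14.791716 ≈ 3,340.5 × g
Target RCF = 3,340.5 + 4,300 = 7,640.5 × g
(N/1000)² = 7,640.5 / 225.836 = 33.83207
N = 1000 × √33.83207 ≈ 5,816.5

≈ 5820 RPM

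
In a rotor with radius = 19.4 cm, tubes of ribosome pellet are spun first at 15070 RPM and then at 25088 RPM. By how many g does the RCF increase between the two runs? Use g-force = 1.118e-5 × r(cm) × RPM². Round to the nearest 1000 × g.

87000 g

RCF₁ = 1.118 × 10⁻⁵ × 19.4 × (15070)² = 1.118 × 10⁻⁵ × 19.4 × 227,104,900 ≈ 49,257.2 × g
RCF₂ = 1.118 × 10⁻⁵ × 19.4 × (25088)² = 1.118 × 10⁻⁵ × 19.4 × 629,407,744 ≈ 136,513.5 × g
Increase = 136,513.5 − 49,257.2 = 87,256.3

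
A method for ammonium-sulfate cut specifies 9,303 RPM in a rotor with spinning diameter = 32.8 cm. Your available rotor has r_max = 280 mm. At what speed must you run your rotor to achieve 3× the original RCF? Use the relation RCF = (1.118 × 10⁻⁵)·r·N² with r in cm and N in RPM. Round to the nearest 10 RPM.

Original rotor: r = 32.8 / 2 = 16.4 cm
RCF_original = 1.118 × 10⁻⁵ × 16.4 × (9303)² = 1.118 × 10⁻⁵ × 16.4 × 86,545,809 ≈ 15,868.3 × g
Target RCF = 3 × 15,868.3 ≈ 47,604.9 × g
Your rotor: r = 280 mm = 28.0 cm
47,604.9 = 1.118 × 10⁻⁵ × 28 × N²
N² = 47,604.9 / (31.304 × 10⁻⁵) = 152,072,898
N ≈ √152,072,898 ≈ 12,331.8

≈ 12330 RPM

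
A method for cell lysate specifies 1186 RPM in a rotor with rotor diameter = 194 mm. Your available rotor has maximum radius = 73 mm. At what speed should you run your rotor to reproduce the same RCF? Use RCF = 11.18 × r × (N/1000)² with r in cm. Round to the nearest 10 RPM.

1370 RPM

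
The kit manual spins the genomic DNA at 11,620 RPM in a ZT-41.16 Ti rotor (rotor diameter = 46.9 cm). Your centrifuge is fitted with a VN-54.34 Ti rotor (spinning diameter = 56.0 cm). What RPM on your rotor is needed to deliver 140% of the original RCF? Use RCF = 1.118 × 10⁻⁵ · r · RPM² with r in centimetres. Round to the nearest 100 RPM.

12600 RPM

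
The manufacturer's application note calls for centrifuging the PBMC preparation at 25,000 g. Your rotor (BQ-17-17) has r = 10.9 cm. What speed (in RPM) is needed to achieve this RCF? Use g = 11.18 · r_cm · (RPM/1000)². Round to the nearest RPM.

RCF = 11.18 × r × (N/1000)²
25,000 = 11.18 × 10.9 × (N/1000)²
(N/1000)² = 25,000 / 121.862 = 205.1501
N = 1000 × √205.1501 ≈ 14,323.1

≈ 14323 RPM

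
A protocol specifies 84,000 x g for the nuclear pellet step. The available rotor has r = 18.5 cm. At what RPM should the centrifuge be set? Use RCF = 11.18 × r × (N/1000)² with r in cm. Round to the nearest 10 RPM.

84,000 = 11.18 × 18.5 × (N/1000)²
(N/1000)² = 84,000 / 206.83 = 406.1306
N = 1000 × √406.1306 ≈ 20,152.7

N ≈ 20150 RPM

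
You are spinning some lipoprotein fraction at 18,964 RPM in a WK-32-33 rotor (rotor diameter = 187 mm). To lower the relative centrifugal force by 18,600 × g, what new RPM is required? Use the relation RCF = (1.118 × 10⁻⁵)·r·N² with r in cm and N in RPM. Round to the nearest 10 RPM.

13480 RPM

r = 187 mm / 2 = 93.5 mm = 9.35 cm
Current RCF = 1.118 × 10⁻⁵ × 9.35 × (18964)² = 1.118 × 10⁻⁵ × 9.35 × 359,633,296 ≈ 37,593.5 × g
Target RCF = 37,593.5 − 18,600 = 18,993.5 × g
N² = 18,993.5 / (10.4533 × 10⁻⁵) = 181,698,602
N ≈ √181,698,602 ≈ 13,479.6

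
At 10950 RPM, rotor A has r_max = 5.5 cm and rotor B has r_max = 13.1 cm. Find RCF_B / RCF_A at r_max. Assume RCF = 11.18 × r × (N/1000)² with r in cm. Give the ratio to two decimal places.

At fixed N, RCF ∝ r, so RCF_B/RCF_A = r_B/r_A = 13.1 / 5.5 = 2.3818.

2.38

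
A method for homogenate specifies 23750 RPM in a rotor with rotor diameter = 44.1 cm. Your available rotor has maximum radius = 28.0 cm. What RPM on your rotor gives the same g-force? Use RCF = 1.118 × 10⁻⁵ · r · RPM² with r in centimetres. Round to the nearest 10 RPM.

Original rotor: r = 44.1 / 2 = 22.05 cm
RCF_original = 1.118 × 10⁻⁵ × 22.05 × (23750)² = 1.118 × 10⁻⁵ × 22.05 × 564,062,500 ≈ 139,052.1 × g
139,052.1 = 1.118 × 10⁻⁵ × 28 × N²
N² = 139,052.1 / (31.304 × 10⁻⁵) = 444,199,144
N ≈ √444,199,144 ≈ 21,076.0

21080 RPM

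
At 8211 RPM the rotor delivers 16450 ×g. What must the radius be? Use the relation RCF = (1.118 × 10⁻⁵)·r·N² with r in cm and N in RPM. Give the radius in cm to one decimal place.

21.8 cm

16450 = 1.118 × 10⁻⁵ × r × (8211)²
r = 16450 / (1.118 × 10⁻⁵ × 67,420,521) = 16450 / 753.7614 ≈ 21.824 cm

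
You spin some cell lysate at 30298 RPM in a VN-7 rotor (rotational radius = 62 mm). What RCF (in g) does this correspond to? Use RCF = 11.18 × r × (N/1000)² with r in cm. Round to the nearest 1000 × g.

r = 62 mm = 6.2 cm
RCF = 11.18 × 6.2 × (30.298)² = 11.18 × 6.2 × 917.968804 ≈ 63,629.9 × g

64000 g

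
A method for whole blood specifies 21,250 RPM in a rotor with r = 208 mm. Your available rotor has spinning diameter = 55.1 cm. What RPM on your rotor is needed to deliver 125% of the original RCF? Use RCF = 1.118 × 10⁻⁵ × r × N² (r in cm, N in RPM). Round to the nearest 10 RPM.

Original rotor: r = 208 mm = 20.8 cm
RCF = 1.118 × 10⁻⁵ × r × N²
RCF_original = 1.118 × 10⁻⁵ × 20.8 × (21250)² = 1.118 × 10⁻⁵ × 20.8 × 451,562,500 ≈ 105,008.1 × g
Target RCF = 1.25 × 105,008.1 ≈ 131,260.1 × g
Your rotor: r = 55.1 / 2 = 27.55 cm
131,260.1 = 1.118 × 10⁻⁵ × 27.55 × N²
N² = 131,260.1 / (30.8009 × 10⁻⁵) = 426,156,703
N ≈ √426,156,703 ≈ 20,643.6

20640 RPM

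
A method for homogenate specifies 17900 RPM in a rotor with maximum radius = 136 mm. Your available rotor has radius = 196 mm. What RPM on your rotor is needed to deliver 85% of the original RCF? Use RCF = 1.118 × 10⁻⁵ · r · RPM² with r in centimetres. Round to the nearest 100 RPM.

Original rotor: r = 136 mm = 13.6 cm
RCF_original = 1.118 × 10⁻⁵ × 13.6 × (17900)² = 1.118 × 10⁻⁵ × 13.6 × 320,410,000 ≈ 48,717.7 × g
Target RCF = 0.85 × 48,717.7 ≈ 41,410 × g
Your rotor: r = 196 mm = 19.6 cm
41,410 = 1.118 × 10⁻⁵ × 19.6 × N²
N² = 41,410 / (21.9128 × 10⁻⁵) = 188,976,306
N ≈ √188,976,306 ≈ 13,746.9

≈ 13700 RPM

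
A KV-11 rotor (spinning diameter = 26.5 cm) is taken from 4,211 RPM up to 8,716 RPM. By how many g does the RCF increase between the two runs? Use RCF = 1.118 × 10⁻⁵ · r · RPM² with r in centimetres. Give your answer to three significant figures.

≈ 8630 g

r = 26.5 / 2 = 13.25 cm
RCF₁ = 1.118 × 10⁻⁵ × 13.25 × (4211)² = 1.118 × 10⁻⁵ × 13.25 × 17,732,521 ≈ 2,626.8 × g
RCF₂ = 1.118 × 10⁻⁵ × 13.25 × (8716)² = 1.118 × 10⁻⁵ × 13.25 × 75,968,656 ≈ 11,253.6 × g
Increase = 11,253.6 − 2,626.8 = 8,626.8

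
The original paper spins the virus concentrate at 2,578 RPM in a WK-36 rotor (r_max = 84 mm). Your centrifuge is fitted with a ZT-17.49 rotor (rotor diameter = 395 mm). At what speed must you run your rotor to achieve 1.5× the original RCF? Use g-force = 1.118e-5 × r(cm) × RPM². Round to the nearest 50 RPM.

≈ 2050 RPM

Original rotor: r = 84 mm = 8.4 cm
RCF = 1.118 × 10⁻⁵ × r × N²
RCF_original = 1.118 × 10⁻⁵ × 8.4 × (2578)² = 1.118 × 10⁻⁵ × 8.4 × 6,646,084 ≈ 624.1 × g
Target RCF = 1.5 × 624.1 ≈ 936.2 × g
Your rotor: r = 395 mm / 2 = 197.5 mm = 19.75 cm
936.2 = 1.118 × 10⁻⁵ × 19.75 × N²
N² = 936.2 / (22.0805 × 10⁻⁵) = 4,239,940
N ≈ √4,239,940 ≈ 2,059.1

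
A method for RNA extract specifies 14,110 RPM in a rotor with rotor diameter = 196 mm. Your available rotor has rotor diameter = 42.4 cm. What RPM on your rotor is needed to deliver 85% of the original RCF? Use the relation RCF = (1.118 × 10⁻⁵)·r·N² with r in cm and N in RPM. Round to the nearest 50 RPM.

8850 RPM

Original rotor: r = 196 mm / 2 = 98 mm = 9.8 cm
RCF_original = 1.118 × 10⁻⁵ × 9.8 × (14110)² = 1.118 × 10⁻⁵ × 9.8 × 199,092,100 ≈ 21,813.3 × g
Target RCF = 0.85 × 21,813.3 ≈ 18,541.3 × g
Your rotor: r = 42.4 / 2 = 21.2 cm
18,541.3 = 1.118 × 10⁻⁵ × 21.2 × N²
N² = 18,541.3 / (23.7016 × 10⁻⁵) = 78,228,052
N ≈ √78,228,052 ≈ 8,844.7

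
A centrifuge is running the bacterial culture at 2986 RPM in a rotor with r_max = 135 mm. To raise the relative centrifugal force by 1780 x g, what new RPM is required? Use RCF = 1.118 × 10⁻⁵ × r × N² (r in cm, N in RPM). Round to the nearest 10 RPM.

≈ 4550 RPM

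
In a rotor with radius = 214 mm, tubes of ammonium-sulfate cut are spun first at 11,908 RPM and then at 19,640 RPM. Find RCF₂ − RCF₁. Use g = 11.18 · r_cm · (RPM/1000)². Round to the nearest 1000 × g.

≈ 58000 g

r = 214 mm = 21.4 cm
RCF₁ = 11.18 × 21.4 × (11.908)² = 11.18 × 21.4 × 141.800464 ≈ 33,926 × g
RCF₂ = 11.18 × 21.4 × (19.64)² = 11.18 × 21.4 × 385.7296 ≈ 92,286.6 × g
Increase = 92,286.6 − 33,926 = 58,360.6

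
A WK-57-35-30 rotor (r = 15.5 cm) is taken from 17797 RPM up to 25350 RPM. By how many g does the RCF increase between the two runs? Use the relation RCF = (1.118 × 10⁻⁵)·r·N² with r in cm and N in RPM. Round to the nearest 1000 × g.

≈ 56000 g

RCF₁ = 1.118 × 10⁻⁵ × 15.5 × (17797)² = 1.118 × 10⁻⁵ × 15.5 × 316,733,209 ≈ 54,886.7 × g
RCF₂ = 1.118 × 10⁻⁵ × 15.5 × (25350)² = 1.118 × 10⁻⁵ × 15.5 × 642,622,500 ≈ 111,360.1 × g
Increase = 111,360.1 − 54,886.7 = 56,473.4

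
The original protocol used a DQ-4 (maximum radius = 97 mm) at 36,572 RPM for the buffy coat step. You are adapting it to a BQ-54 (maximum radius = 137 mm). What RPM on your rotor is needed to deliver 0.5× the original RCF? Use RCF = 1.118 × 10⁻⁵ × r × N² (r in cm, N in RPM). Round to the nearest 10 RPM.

Original rotor: r = 97 mm = 9.7 cm
RCF_original = 1.118 × 10⁻⁵ × 9.7 × (36572)² = 1.118 × 10⁻⁵ × 9.7 × 1,337,511,184 ≈ 145,047.7 × g
Target RCF = 0.5 × 145,047.7 ≈ 72,523.9 × g
Your rotor: r = 137 mm = 13.7 cm
72,523.9 = 1.118 × 10⁻⁵ × 13.7 × N²
N² = 72,523.9 / (15.3166 × 10⁻⁵) = 473,498,688
N ≈ √473,498,688 ≈ 21,760.0

21760 RPM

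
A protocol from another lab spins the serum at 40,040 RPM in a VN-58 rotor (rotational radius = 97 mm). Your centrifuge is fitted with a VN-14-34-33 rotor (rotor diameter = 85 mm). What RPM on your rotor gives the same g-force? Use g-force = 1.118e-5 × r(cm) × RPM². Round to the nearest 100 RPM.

Original rotor: r = 97 mm = 9.7 cm
RCF = 1.118 × 10⁻⁵ × r × N²
RCF_original = 1.118 × 10⁻⁵ × 9.7 × (40040)² = 1.118 × 10⁻⁵ × 9.7 × 1,603,201,600 ≈ 173,860.8 × g
Your rotor: r = 85 mm / 2 = 42.5 mm = 4.25 cm
173,860.8 = 1.118 × 10⁻⁵ × 4.25 × N²
N² = 173,860.8 / (4.7515 × 10⁻⁵) = 3,659,071,872
N ≈ √3,659,071,872 ≈ 60,490.3

≈ 60500 RPM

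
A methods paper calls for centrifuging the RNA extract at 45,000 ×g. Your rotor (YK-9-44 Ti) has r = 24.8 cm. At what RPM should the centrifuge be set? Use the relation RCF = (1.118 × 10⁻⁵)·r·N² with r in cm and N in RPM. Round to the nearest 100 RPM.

45,000 = 1.118 × 10⁻⁵ × 24.8 × N²
N² = 45,000 / (27.7264 × 10⁻⁵) = 162,300,190
N ≈ √162,300,190 ≈ 12,739.7

N ≈ 12700 RPM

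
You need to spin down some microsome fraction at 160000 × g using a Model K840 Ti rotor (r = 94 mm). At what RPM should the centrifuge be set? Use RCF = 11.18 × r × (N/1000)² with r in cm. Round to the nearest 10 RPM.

r = 94 mm = 9.4 cm
160,000 = 11.18 × 9.4 × (N/1000)²
(N/1000)² = 160,000 / 105.092 = 1522.476
N = 1000 × √1522.476 ≈ 39,018.9

≈ 39020 RPM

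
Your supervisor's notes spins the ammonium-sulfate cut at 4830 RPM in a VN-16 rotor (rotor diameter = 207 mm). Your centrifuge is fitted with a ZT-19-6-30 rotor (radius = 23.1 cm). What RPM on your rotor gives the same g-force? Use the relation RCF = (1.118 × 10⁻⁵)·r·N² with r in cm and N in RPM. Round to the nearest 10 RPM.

≈ 3230 RPM

Original rotor: r = 207 mm / 2 = 103.5 mm = 10.35 cm
RCF_original = 1.118 × 10⁻⁵ × 10.35 × (4830)² = 1.118 × 10⁻⁵ × 10.35 × 23,328,900 ≈ 2,699.5 × g
2,699.5 = 1.118 × 10⁻⁵ × 23.1 × N²
N² = 2,699.5 / (25.8258 × 10⁻⁵) = 10,452,726
N ≈ √10,452,726 ≈ 3,233.1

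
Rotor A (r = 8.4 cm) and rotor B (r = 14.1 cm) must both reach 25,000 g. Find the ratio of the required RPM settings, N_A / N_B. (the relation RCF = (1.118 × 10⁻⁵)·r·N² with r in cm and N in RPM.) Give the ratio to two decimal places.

At fixed RCF, N ∝ 1/√r, so N_A/N_B = √(r_B/r_A) = √(14.1/8.4) = √1.678571 = 1.2956.

1.30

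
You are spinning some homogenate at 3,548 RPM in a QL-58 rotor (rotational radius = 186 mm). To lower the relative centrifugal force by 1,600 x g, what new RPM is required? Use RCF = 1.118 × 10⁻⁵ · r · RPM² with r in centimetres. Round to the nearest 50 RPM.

≈ 2200 RPM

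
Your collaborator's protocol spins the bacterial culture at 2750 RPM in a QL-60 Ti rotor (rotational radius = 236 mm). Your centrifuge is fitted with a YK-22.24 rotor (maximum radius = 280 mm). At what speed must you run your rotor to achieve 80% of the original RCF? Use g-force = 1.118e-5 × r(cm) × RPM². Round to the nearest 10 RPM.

Original rotor: r = 236 mm = 23.6 cm
RCF_original = 1.118 × 10⁻⁵ × 23.6 × (2750)² = 1.118 × 10⁻⁵ × 23.6 × 7,562,500 ≈ 1,995.4 × g
Target RCF = 0.8 × 1,995.4 ≈ 1,596.3 × g
Your rotor: r = 280 mm = 28.0 cm
1,596.3 = 1.118 × 10⁻⁵ × 28 × N²
N² = 1,596.3 / (31.304 × 10⁻⁵) = 5,099,348
N ≈ √5,099,348 ≈ 2,258.2

2260 RPM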